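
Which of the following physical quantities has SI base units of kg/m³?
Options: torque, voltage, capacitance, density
Checking the SI base units of each option:
  torque (τ = Fr): kg·m²/s²  ✗
  voltage (V = IR): kg·m²/(s³·A)  ✗
  capacitance (C = Q/V): s⁴·A²/(kg·m²)  ✗
  density (ρ = m/V): kg/m³  ✓ matches

Only density has units kg/m³.

Answer: density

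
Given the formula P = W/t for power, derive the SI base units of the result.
Units of each symbol in P = W/t:
  W (work): kg·m²/s²
  t (time): s  → in the denominator, contributes 1/s

Multiplying the contributions: [kg·m²/s²] · [1/s]
Adding exponents of each base unit: kg: 1, m: 2, s: -3
SI base units of power: kg·m²/s³

Answer: kg·m²/s³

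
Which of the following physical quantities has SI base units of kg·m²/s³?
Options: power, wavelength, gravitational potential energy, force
Checking the SI base units of each option:
  power (P = W/t): kg·m²/s³  ✓ matches
  wavelength (λ = v/f): m  ✗
  gravitational potential energy (U = -GMm/r): kg·m²/s²  ✗
  force (F = ma): kg·m/s²  ✗

Only power has units kg·m²/s³.

Answer: power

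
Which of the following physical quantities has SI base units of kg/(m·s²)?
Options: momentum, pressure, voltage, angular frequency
Checking the SI base units of each option:
  momentum (p = mv): kg·m/s  ✗
  pressure (P = F/A): kg/(m·s²)  ✓ matches
  voltage (V = IR): kg·m²/(s³·A)  ✗
  angular frequency (ω = 2πf): 1/s  ✗

Only pressure has units kg/(m·s²).

Answer: pressure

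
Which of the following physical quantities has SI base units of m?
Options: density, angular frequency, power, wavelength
Checking the SI base units of each option:
  density (ρ = m/V): kg/m³  ✗
  angular frequency (ω = 2πf): 1/s  ✗
  power (P = W/t): kg·m²/s³  ✗
  wavelength (λ = v/f): m  ✓ matches

Only wavelength has units m.

Answer: wavelength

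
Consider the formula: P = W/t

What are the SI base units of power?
Units of each symbol in P = W/t:
  W (work): kg·m²/s²
  t (time): s  → in the denominator, contributes 1/s

Multiplying the contributions: [kg·m²/s²] · [1/s]
Adding exponents of each base unit: kg: 1, m: 2, s: -3
SI base units of power: kg·m²/s³

Answer: kg·m²/s³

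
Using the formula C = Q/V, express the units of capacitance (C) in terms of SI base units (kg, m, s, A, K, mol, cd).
Units of each symbol in C = Q/V:
  Q (charge, in coulombs): s·A
  V (voltage, in volts): kg·m²/(s³·A)  → in the denominator, contributes s³·A/(kg·m²)

Multiplying the contributions: [s·A] · [s³·A/(kg·m²)]
Adding exponents of each base unit: kg: -1, m: -2, s: 4, A: 2
SI base units of capacitance: s⁴·A²/(kg·m²)

Answer: s⁴·A²/(kg·m²)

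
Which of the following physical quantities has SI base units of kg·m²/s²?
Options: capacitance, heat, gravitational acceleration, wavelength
Checking the SI base units of each option:
  capacitance (C = Q/V): s⁴·A²/(kg·m²)  ✗
  heat (Q = mcΔT): kg·m²/s²  ✓ matches
  gravitational acceleration (g = GM/r²): m/s²  ✗
  wavelength (λ = v/f): m  ✗

Only heat has units kg·m²/s².

Answer: heat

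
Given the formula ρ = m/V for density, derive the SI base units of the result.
Units of each symbol in ρ = m/V:
  m (mass): kg
  V (volume): m³  → in the denominator, contributes 1/m³

Multiplying the contributions: [kg] · [1/m³]
Adding exponents of each base unit: kg: 1, m: -3
SI base units of density: kg/m³

Answer: kg/m³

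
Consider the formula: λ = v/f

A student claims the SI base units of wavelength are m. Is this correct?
Units of each symbol in λ = v/f:
  v (wave speed): m/s
  f (frequency): 1/s  → in the denominator, contributes s

Multiplying the contributions: [m/s] · [s]
Adding exponents of each base unit: m: 1
SI base units of wavelength: m

The claimed units m match the derived units, so the claim is correct.

Answer: Yes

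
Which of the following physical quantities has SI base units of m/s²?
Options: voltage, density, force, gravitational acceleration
Checking the SI base units of each option:
  voltage (V = IR): kg·m²/(s³·A)  ✗
  density (ρ = m/V): kg/m³  ✗
  force (F = ma): kg·m/s²  ✗
  gravitational acceleration (g = GM/r²): m/s²  ✓ matches

Only gravitational acceleration has units m/s².

Answer: gravitational acceleration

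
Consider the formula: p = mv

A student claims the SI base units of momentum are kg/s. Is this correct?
Units of each symbol in p = mv:
  m (mass): kg
  v (velocity): m/s

Multiplying the contributions: [kg] · [m/s]
Adding exponents of each base unit: kg: 1, m: 1, s: -1
SI base units of momentum: kg·m/s

The claimed units kg/s (exponents kg: 1, s: -1) do not match the derived units kg·m/s (exponents kg: 1, m: 1, s: -1), so the claim is incorrect.

Answer: No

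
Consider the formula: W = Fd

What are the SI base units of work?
Units of each symbol in W = Fd:
  F (force): kg·m/s²
  d (displacement): m

Multiplying the contributions: [kg·m/s²] · [m]
Adding exponents of each base unit: kg: 1, m: 2, s: -2
SI base units of work: kg·m²/s²

Answer: kg·m²/s²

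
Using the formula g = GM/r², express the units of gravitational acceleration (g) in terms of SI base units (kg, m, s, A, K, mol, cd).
Units of each symbol in g = GM/r²:
  G (gravitational constant): m³/(kg·s²)
  M (mass): kg
  r (distance): m  → to the power 2 in the denominator, contributes 1/m²

Multiplying the contributions: [m³/(kg·s²)] · [kg] · [1/m²]
Adding exponents of each base unit: m: 1, s: -2
SI base units of gravitational acceleration: m/s²

Answer: m/s²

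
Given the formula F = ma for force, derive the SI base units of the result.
Units of each symbol in F = ma:
  m (mass): kg
  a (acceleration): m/s²

Multiplying the contributions: [kg] · [m/s²]
Adding exponents of each base unit: kg: 1, m: 1, s: -2
SI base units of force: kg·m/s²

Answer: kg·m/s²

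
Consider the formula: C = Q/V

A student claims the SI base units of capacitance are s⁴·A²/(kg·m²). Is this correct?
Units of each symbol in C = Q/V:
  Q (charge, in coulombs): s·A
  V (voltage, in volts): kg·m²/(s³·A)  → in the denominator, contributes s³·A/(kg·m²)

Multiplying the contributions: [s·A] · [s³·A/(kg·m²)]
Adding exponents of each base unit: kg: -1, m: -2, s: 4, A: 2
SI base units of capacitance: s⁴·A²/(kg·m²)

The claimed units s⁴·A²/(kg·m²) match the derived units, so the claim is correct.

Answer: Yes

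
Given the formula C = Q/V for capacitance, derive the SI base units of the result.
Units of each symbol in C = Q/V:
  Q (charge, in coulombs): s·A
  V (voltage, in volts): kg·m²/(s³·A)  → in the denominator, contributes s³·A/(kg·m²)

Multiplying the contributions: [s·A] · [s³·A/(kg·m²)]
Adding exponents of each base unit: kg: -1, m: -2, s: 4, A: 2
SI base units of capacitance: s⁴·A²/(kg·m²)

Answer: s⁴·A²/(kg·m²)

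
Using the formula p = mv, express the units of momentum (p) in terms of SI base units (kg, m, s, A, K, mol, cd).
Units of each symbol in p = mv:
  m (mass): kg
  v (velocity): m/s

Multiplying the contributions: [kg] · [m/s]
Adding exponents of each base unit: kg: 1, m: 1, s: -1
SI base units of momentum: kg·m/s

Answer: kg·m/s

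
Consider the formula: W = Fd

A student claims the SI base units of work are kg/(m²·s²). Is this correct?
Units of each symbol in W = Fd:
  F (force): kg·m/s²
  d (displacement): m

Multiplying the contributions: [kg·m/s²] · [m]
Adding exponents of each base unit: kg: 1, m: 2, s: -2
SI base units of work: kg·m²/s²

The claimed units kg/(m²·s²) (exponents kg: 1, m: -2, s: -2) do not match the derived units kg·m²/s² (exponents kg: 1, m: 2, s: -2), so the claim is incorrect.

Answer: No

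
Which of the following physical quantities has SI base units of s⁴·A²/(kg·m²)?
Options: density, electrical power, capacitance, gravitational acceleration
Checking the SI base units of each option:
  density (ρ = m/V): kg/m³  ✗
  electrical power (P = IV): kg·m²/s³  ✗
  capacitance (C = Q/V): s⁴·A²/(kg·m²)  ✓ matches
  gravitational acceleration (g = GM/r²): m/s²  ✗

Only capacitance has units s⁴·A²/(kg·m²).

Answer: capacitance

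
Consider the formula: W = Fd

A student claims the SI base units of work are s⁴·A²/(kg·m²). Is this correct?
Units of each symbol in W = Fd:
  F (force): kg·m/s²
  d (displacement): m

Multiplying the contributions: [kg·m/s²] · [m]
Adding exponents of each base unit: kg: 1, m: 2, s: -2
SI base units of work: kg·m²/s²

The claimed units s⁴·A²/(kg·m²) (exponents kg: -1, m: -2, s: 4, A: 2) do not match the derived units kg·m²/s² (exponents kg: 1, m: 2, s: -2), so the claim is incorrect.

Answer: No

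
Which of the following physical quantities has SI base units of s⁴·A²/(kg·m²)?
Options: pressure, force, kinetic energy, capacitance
Checking the SI base units of each option:
  pressure (P = F/A): kg/(m·s²)  ✗
  force (F = ma): kg·m/s²  ✗
  kinetic energy (E = ½mv²): kg·m²/s²  ✗
  capacitance (C = Q/V): s⁴·A²/(kg·m²)  ✓ matches

Only capacitance has units s⁴·A²/(kg·m²).

Answer: capacitance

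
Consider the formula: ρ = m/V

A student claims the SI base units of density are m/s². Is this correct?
Units of each symbol in ρ = m/V:
  m (mass): kg
  V (volume): m³  → in the denominator, contributes 1/m³

Multiplying the contributions: [kg] · [1/m³]
Adding exponents of each base unit: kg: 1, m: -3
SI base units of density: kg/m³

The claimed units m/s² (exponents m: 1, s: -2) do not match the derived units kg/m³ (exponents kg: 1, m: -3), so the claim is incorrect.

Answer: No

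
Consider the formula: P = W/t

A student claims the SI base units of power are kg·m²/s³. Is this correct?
Units of each symbol in P = W/t:
  W (work): kg·m²/s²
  t (time): s  → in the denominator, contributes 1/s

Multiplying the contributions: [kg·m²/s²] · [1/s]
Adding exponents of each base unit: kg: 1, m: 2, s: -3
SI base units of power: kg·m²/s³

The claimed units kg·m²/s³ match the derived units, so the claim is correct.

Answer: Yes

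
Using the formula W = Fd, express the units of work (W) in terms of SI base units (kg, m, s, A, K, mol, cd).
Units of each symbol in W = Fd:
  F (force): kg·m/s²
  d (displacement): m

Multiplying the contributions: [kg·m/s²] · [m]
Adding exponents of each base unit: kg: 1, m: 2, s: -2
SI base units of work: kg·m²/s²

Answer: kg·m²/s²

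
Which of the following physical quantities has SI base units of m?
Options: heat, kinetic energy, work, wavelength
Checking the SI base units of each option:
  heat (Q = mcΔT): kg·m²/s²  ✗
  kinetic energy (E = ½mv²): kg·m²/s²  ✗
  work (W = Fd): kg·m²/s²  ✗
  wavelength (λ = v/f): m  ✓ matches

Only wavelength has units m.

Answer: wavelength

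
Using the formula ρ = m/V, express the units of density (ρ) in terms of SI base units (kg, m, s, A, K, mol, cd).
Units of each symbol in ρ = m/V:
  m (mass): kg
  V (volume): m³  → in the denominator, contributes 1/m³

Multiplying the contributions: [kg] · [1/m³]
Adding exponents of each base unit: kg: 1, m: -3
SI base units of density: kg/m³

Answer: kg/m³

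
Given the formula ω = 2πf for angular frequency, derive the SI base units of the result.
Units of each symbol in ω = 2πf:
  f (frequency): 1/s
  The factor 2π is dimensionless.

Multiplying the contributions: [1/s]
Adding exponents of each base unit: s: -1
SI base units of angular frequency: 1/s

Answer: 1/s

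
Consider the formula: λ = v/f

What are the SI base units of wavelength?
Units of each symbol in λ = v/f:
  v (wave speed): m/s
  f (frequency): 1/s  → in the denominator, contributes s

Multiplying the contributions: [m/s] · [s]
Adding exponents of each base unit: m: 1
SI base units of wavelength: m

Answer: m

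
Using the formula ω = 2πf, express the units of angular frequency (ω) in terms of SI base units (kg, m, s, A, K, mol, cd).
Units of each symbol in ω = 2πf:
  f (frequency): 1/s
  The factor 2π is dimensionless.

Multiplying the contributions: [1/s]
Adding exponents of each base unit: s: -1
SI base units of angular frequency: 1/s

Answer: 1/s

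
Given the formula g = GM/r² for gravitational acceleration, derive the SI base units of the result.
Units of each symbol in g = GM/r²:
  G (gravitational constant): m³/(kg·s²)
  M (mass): kg
  r (distance): m  → to the power 2 in the denominator, contributes 1/m²

Multiplying the contributions: [m³/(kg·s²)] · [kg] · [1/m²]
Adding exponents of each base unit: m: 1, s: -2
SI base units of gravitational acceleration: m/s²

Answer: m/s²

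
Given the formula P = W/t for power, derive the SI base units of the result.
Units of each symbol in P = W/t:
  W (work): kg·m²/s²
  t (time): s  → in the denominator, contributes 1/s

Multiplying the contributions: [kg·m²/s²] · [1/s]
Adding exponents of each base unit: kg: 1, m: 2, s: -3
SI base units of power: kg·m²/s³

Answer: kg·m²/s³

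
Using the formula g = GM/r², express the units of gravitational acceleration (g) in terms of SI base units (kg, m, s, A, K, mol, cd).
Units of each symbol in g = GM/r²:
  G (gravitational constant): m³/(kg·s²)
  M (mass): kg
  r (distance): m  → to the power 2 in the denominator, contributes 1/m²

Multiplying the contributions: [m³/(kg·s²)] · [kg] · [1/m²]
Adding exponents of each base unit: m: 1, s: -2
SI base units of gravitational acceleration: m/s²

Answer: m/s²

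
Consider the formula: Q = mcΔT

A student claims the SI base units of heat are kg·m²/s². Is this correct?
Units of each symbol in Q = mcΔT:
  m (mass): kg
  c (specific heat capacity, in J/(kg·K)): m²/(s²·K)
  ΔT (temperature change): K

Multiplying the contributions: [kg] · [m²/(s²·K)] · [K]
Adding exponents of each base unit: kg: 1, m: 2, s: -2
SI base units of heat: kg·m²/s²

The claimed units kg·m²/s² match the derived units, so the claim is correct.

Answer: Yes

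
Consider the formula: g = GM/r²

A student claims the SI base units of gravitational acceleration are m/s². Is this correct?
Units of each symbol in g = GM/r²:
  G (gravitational constant): m³/(kg·s²)
  M (mass): kg
  r (distance): m  → to the power 2 in the denominator, contributes 1/m²

Multiplying the contributions: [m³/(kg·s²)] · [kg] · [1/m²]
Adding exponents of each base unit: m: 1, s: -2
SI base units of gravitational acceleration: m/s²

The claimed units m/s² match the derived units, so the claim is correct.

Answer: Yes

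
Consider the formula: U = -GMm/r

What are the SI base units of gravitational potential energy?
Units of each symbol in U = -GMm/r:
  G (gravitational constant): m³/(kg·s²)
  M (mass): kg
  m (mass): kg
  r (distance): m  → in the denominator, contributes 1/m
  The minus sign does not affect the units.

Multiplying the contributions: [m³/(kg·s²)] · [kg] · [kg] · [1/m]
Adding exponents of each base unit: kg: 1, m: 2, s: -2
SI base units of gravitational potential energy: kg·m²/s²

Answer: kg·m²/s²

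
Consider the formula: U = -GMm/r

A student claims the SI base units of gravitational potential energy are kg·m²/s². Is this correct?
Units of each symbol in U = -GMm/r:
  G (gravitational constant): m³/(kg·s²)
  M (mass): kg
  m (mass): kg
  r (distance): m  → in the denominator, contributes 1/m
  The minus sign does not affect the units.

Multiplying the contributions: [m³/(kg·s²)] · [kg] · [kg] · [1/m]
Adding exponents of each base unit: kg: 1, m: 2, s: -2
SI base units of gravitational potential energy: kg·m²/s²

The claimed units kg·m²/s² match the derived units, so the claim is correct.

Answer: Yes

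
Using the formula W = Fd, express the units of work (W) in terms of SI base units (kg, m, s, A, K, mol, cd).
Units of each symbol in W = Fd:
  F (force): kg·m/s²
  d (displacement): m

Multiplying the contributions: [kg·m/s²] · [m]
Adding exponents of each base unit: kg: 1, m: 2, s: -2
SI base units of work: kg·m²/s²

Answer: kg·m²/s²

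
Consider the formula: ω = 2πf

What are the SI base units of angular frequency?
Units of each symbol in ω = 2πf:
  f (frequency): 1/s
  The factor 2π is dimensionless.

Multiplying the contributions: [1/s]
Adding exponents of each base unit: s: -1
SI base units of angular frequency: 1/s

Answer: 1/s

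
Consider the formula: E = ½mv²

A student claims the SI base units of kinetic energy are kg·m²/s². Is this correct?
Units of each symbol in E = ½mv²:
  m (mass): kg
  v (speed): m/s  → to the power 2, contributes m²/s²
  The factor ½ is dimensionless.

Multiplying the contributions: [kg] · [m²/s²]
Adding exponents of each base unit: kg: 1, m: 2, s: -2
SI base units of kinetic energy: kg·m²/s²

The claimed units kg·m²/s² match the derived units, so the claim is correct.

Answer: Yes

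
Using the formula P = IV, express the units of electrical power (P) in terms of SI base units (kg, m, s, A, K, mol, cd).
Units of each symbol in P = IV:
  I (current): A
  V (voltage, in volts): kg·m²/(s³·A)

Multiplying the contributions: [A] · [kg·m²/(s³·A)]
Adding exponents of each base unit: kg: 1, m: 2, s: -3
SI base units of electrical power: kg·m²/s³

Answer: kg·m²/s³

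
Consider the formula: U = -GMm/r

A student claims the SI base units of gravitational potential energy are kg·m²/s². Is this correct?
Units of each symbol in U = -GMm/r:
  G (gravitational constant): m³/(kg·s²)
  M (mass): kg
  m (mass): kg
  r (distance): m  → in the denominator, contributes 1/m
  The minus sign does not affect the units.

Multiplying the contributions: [m³/(kg·s²)] · [kg] · [kg] · [1/m]
Adding exponents of each base unit: kg: 1, m: 2, s: -2
SI base units of gravitational potential energy: kg·m²/s²

The claimed units kg·m²/s² match the derived units, so the claim is correct.

Answer: Yes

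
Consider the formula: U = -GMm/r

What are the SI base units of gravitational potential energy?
Units of each symbol in U = -GMm/r:
  G (gravitational constant): m³/(kg·s²)
  M (mass): kg
  m (mass): kg
  r (distance): m  → in the denominator, contributes 1/m
  The minus sign does not affect the units.

Multiplying the contributions: [m³/(kg·s²)] · [kg] · [kg] · [1/m]
Adding exponents of each base unit: kg: 1, m: 2, s: -2
SI base units of gravitational potential energy: kg·m²/s²

Answer: kg·m²/s²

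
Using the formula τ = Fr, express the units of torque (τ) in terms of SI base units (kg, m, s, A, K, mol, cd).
Units of each symbol in τ = Fr:
  F (force): kg·m/s²
  r (lever arm): m

Multiplying the contributions: [kg·m/s²] · [m]
Adding exponents of each base unit: kg: 1, m: 2, s: -2
SI base units of torque: kg·m²/s²

Answer: kg·m²/s²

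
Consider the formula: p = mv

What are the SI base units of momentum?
Units of each symbol in p = mv:
  m (mass): kg
  v (velocity): m/s

Multiplying the contributions: [kg] · [m/s]
Adding exponents of each base unit: kg: 1, m: 1, s: -1
SI base units of momentum: kg·m/s

Answer: kg·m/s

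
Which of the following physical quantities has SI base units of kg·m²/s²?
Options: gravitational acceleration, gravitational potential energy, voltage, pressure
Checking the SI base units of each option:
  gravitational acceleration (g = GM/r²): m/s²  ✗
  gravitational potential energy (U = -GMm/r): kg·m²/s²  ✓ matches
  voltage (V = IR): kg·m²/(s³·A)  ✗
  pressure (P = F/A): kg/(m·s²)  ✗

Only gravitational potential energy has units kg·m²/s².

Answer: gravitational potential energy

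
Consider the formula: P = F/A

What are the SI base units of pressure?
Units of each symbol in P = F/A:
  F (force): kg·m/s²
  A (area): m²  → in the denominator, contributes 1/m²

Multiplying the contributions: [kg·m/s²] · [1/m²]
Adding exponents of each base unit: kg: 1, m: -1, s: -2
SI base units of pressure: kg/(m·s²)

Answer: kg/(m·s²)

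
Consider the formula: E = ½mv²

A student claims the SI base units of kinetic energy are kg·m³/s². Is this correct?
Units of each symbol in E = ½mv²:
  m (mass): kg
  v (speed): m/s  → to the power 2, contributes m²/s²
  The factor ½ is dimensionless.

Multiplying the contributions: [kg] · [m²/s²]
Adding exponents of each base unit: kg: 1, m: 2, s: -2
SI base units of kinetic energy: kg·m²/s²

The claimed units kg·m³/s² (exponents kg: 1, m: 3, s: -2) do not match the derived units kg·m²/s² (exponents kg: 1, m: 2, s: -2), so the claim is incorrect.

Answer: No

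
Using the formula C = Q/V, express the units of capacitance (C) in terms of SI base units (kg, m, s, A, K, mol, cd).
Units of each symbol in C = Q/V:
  Q (charge, in coulombs): s·A
  V (voltage, in volts): kg·m²/(s³·A)  → in the denominator, contributes s³·A/(kg·m²)

Multiplying the contributions: [s·A] · [s³·A/(kg·m²)]
Adding exponents of each base unit: kg: -1, m: -2, s: 4, A: 2
SI base units of capacitance: s⁴·A²/(kg·m²)

Answer: s⁴·A²/(kg·m²)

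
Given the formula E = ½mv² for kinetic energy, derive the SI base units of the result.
Units of each symbol in E = ½mv²:
  m (mass): kg
  v (speed): m/s  → to the power 2, contributes m²/s²
  The factor ½ is dimensionless.

Multiplying the contributions: [kg] · [m²/s²]
Adding exponents of each base unit: kg: 1, m: 2, s: -2
SI base units of kinetic energy: kg·m²/s²

Answer: kg·m²/s²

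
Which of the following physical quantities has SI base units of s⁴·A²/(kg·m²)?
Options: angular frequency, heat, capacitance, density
Checking the SI base units of each option:
  angular frequency (ω = 2πf): 1/s  ✗
  heat (Q = mcΔT): kg·m²/s²  ✗
  capacitance (C = Q/V): s⁴·A²/(kg·m²)  ✓ matches
  density (ρ = m/V): kg/m³  ✗

Only capacitance has units s⁴·A²/(kg·m²).

Answer: capacitance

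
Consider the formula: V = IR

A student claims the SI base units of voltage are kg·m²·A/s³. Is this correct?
Units of each symbol in V = IR:
  I (current): A
  R (resistance, in ohms): kg·m²/(s³·A²)

Multiplying the contributions: [A] · [kg·m²/(s³·A²)]
Adding exponents of each base unit: kg: 1, m: 2, s: -3, A: -1
SI base units of voltage: kg·m²/(s³·A)

The claimed units kg·m²·A/s³ (exponents kg: 1, m: 2, s: -3, A: 1) do not match the derived units kg·m²/(s³·A) (exponents kg: 1, m: 2, s: -3, A: -1), so the claim is incorrect.

Answer: No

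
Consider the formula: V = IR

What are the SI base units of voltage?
Units of each symbol in V = IR:
  I (current): A
  R (resistance, in ohms): kg·m²/(s³·A²)

Multiplying the contributions: [A] · [kg·m²/(s³·A²)]
Adding exponents of each base unit: kg: 1, m: 2, s: -3, A: -1
SI base units of voltage: kg·m²/(s³·A)

Answer: kg·m²/(s³·A)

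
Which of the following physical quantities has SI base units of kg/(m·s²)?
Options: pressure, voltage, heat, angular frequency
Checking the SI base units of each option:
  pressure (P = F/A): kg/(m·s²)  ✓ matches
  voltage (V = IR): kg·m²/(s³·A)  ✗
  heat (Q = mcΔT): kg·m²/s²  ✗
  angular frequency (ω = 2πf): 1/s  ✗

Only pressure has units kg/(m·s²).

Answer: pressure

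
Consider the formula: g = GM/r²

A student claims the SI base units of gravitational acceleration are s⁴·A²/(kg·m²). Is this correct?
Units of each symbol in g = GM/r²:
  G (gravitational constant): m³/(kg·s²)
  M (mass): kg
  r (distance): m  → to the power 2 in the denominator, contributes 1/m²

Multiplying the contributions: [m³/(kg·s²)] · [kg] · [1/m²]
Adding exponents of each base unit: m: 1, s: -2
SI base units of gravitational acceleration: m/s²

The claimed units s⁴·A²/(kg·m²) (exponents kg: -1, m: -2, s: 4, A: 2) do not match the derived units m/s² (exponents m: 1, s: -2), so the claim is incorrect.

Answer: No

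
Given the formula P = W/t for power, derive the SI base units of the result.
Units of each symbol in P = W/t:
  W (work): kg·m²/s²
  t (time): s  → in the denominator, contributes 1/s

Multiplying the contributions: [kg·m²/s²] · [1/s]
Adding exponents of each base unit: kg: 1, m: 2, s: -3
SI base units of power: kg·m²/s³

Answer: kg·m²/s³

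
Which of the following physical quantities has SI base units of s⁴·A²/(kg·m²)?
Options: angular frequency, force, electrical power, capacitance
Checking the SI base units of each option:
  angular frequency (ω = 2πf): 1/s  ✗
  force (F = ma): kg·m/s²  ✗
  electrical power (P = IV): kg·m²/s³  ✗
  capacitance (C = Q/V): s⁴·A²/(kg·m²)  ✓ matches

Only capacitance has units s⁴·A²/(kg·m²).

Answer: capacitance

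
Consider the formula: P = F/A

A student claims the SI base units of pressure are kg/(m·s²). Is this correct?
Units of each symbol in P = F/A:
  F (force): kg·m/s²
  A (area): m²  → in the denominator, contributes 1/m²

Multiplying the contributions: [kg·m/s²] · [1/m²]
Adding exponents of each base unit: kg: 1, m: -1, s: -2
SI base units of pressure: kg/(m·s²)

The claimed units kg/(m·s²) match the derived units, so the claim is correct.

Answer: Yes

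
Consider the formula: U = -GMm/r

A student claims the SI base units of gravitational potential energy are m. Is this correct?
Units of each symbol in U = -GMm/r:
  G (gravitational constant): m³/(kg·s²)
  M (mass): kg
  m (mass): kg
  r (distance): m  → in the denominator, contributes 1/m
  The minus sign does not affect the units.

Multiplying the contributions: [m³/(kg·s²)] · [kg] · [kg] · [1/m]
Adding exponents of each base unit: kg: 1, m: 2, s: -2
SI base units of gravitational potential energy: kg·m²/s²

The claimed units m (exponents m: 1) do not match the derived units kg·m²/s² (exponents kg: 1, m: 2, s: -2), so the claim is incorrect.

Answer: No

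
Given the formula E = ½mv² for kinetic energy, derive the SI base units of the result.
Units of each symbol in E = ½mv²:
  m (mass): kg
  v (speed): m/s  → to the power 2, contributes m²/s²
  The factor ½ is dimensionless.

Multiplying the contributions: [kg] · [m²/s²]
Adding exponents of each base unit: kg: 1, m: 2, s: -2
SI base units of kinetic energy: kg·m²/s²

Answer: kg·m²/s²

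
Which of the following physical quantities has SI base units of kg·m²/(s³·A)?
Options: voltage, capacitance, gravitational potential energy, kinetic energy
Checking the SI base units of each option:
  voltage (V = IR): kg·m²/(s³·A)  ✓ matches
  capacitance (C = Q/V): s⁴·A²/(kg·m²)  ✗
  gravitational potential energy (U = -GMm/r): kg·m²/s²  ✗
  kinetic energy (E = ½mv²): kg·m²/s²  ✗

Only voltage has units kg·m²/(s³·A).

Answer: voltage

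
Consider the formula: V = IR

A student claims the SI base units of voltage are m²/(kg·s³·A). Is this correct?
Units of each symbol in V = IR:
  I (current): A
  R (resistance, in ohms): kg·m²/(s³·A²)

Multiplying the contributions: [A] · [kg·m²/(s³·A²)]
Adding exponents of each base unit: kg: 1, m: 2, s: -3, A: -1
SI base units of voltage: kg·m²/(s³·A)

The claimed units m²/(kg·s³·A) (exponents kg: -1, m: 2, s: -3, A: -1) do not match the derived units kg·m²/(s³·A) (exponents kg: 1, m: 2, s: -3, A: -1), so the claim is incorrect.

Answer: No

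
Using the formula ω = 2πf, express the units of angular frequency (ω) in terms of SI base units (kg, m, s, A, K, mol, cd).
Units of each symbol in ω = 2πf:
  f (frequency): 1/s
  The factor 2π is dimensionless.

Multiplying the contributions: [1/s]
Adding exponents of each base unit: s: -1
SI base units of angular frequency: 1/s

Answer: 1/s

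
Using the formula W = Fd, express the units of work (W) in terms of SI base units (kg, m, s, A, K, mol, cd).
Units of each symbol in W = Fd:
  F (force): kg·m/s²
  d (displacement): m

Multiplying the contributions: [kg·m/s²] · [m]
Adding exponents of each base unit: kg: 1, m: 2, s: -2
SI base units of work: kg·m²/s²

Answer: kg·m²/s²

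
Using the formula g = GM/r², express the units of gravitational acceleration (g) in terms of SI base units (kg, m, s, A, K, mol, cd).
Units of each symbol in g = GM/r²:
  G (gravitational constant): m³/(kg·s²)
  M (mass): kg
  r (distance): m  → to the power 2 in the denominator, contributes 1/m²

Multiplying the contributions: [m³/(kg·s²)] · [kg] · [1/m²]
Adding exponents of each base unit: m: 1, s: -2
SI base units of gravitational acceleration: m/s²

Answer: m/s²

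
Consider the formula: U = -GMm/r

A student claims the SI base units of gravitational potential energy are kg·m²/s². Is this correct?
Units of each symbol in U = -GMm/r:
  G (gravitational constant): m³/(kg·s²)
  M (mass): kg
  m (mass): kg
  r (distance): m  → in the denominator, contributes 1/m
  The minus sign does not affect the units.

Multiplying the contributions: [m³/(kg·s²)] · [kg] · [kg] · [1/m]
Adding exponents of each base unit: kg: 1, m: 2, s: -2
SI base units of gravitational potential energy: kg·m²/s²

The claimed units kg·m²/s² match the derived units, so the claim is correct.

Answer: Yes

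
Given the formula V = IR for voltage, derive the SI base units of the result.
Units of each symbol in V = IR:
  I (current): A
  R (resistance, in ohms): kg·m²/(s³·A²)

Multiplying the contributions: [A] · [kg·m²/(s³·A²)]
Adding exponents of each base unit: kg: 1, m: 2, s: -3, A: -1
SI base units of voltage: kg·m²/(s³·A)

Answer: kg·m²/(s³·A)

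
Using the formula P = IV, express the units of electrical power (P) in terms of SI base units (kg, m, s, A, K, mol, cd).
Units of each symbol in P = IV:
  I (current): A
  V (voltage, in volts): kg·m²/(s³·A)

Multiplying the contributions: [A] · [kg·m²/(s³·A)]
Adding exponents of each base unit: kg: 1, m: 2, s: -3
SI base units of electrical power: kg·m²/s³

Answer: kg·m²/s³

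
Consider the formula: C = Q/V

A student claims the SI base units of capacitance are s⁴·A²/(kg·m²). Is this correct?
Units of each symbol in C = Q/V:
  Q (charge, in coulombs): s·A
  V (voltage, in volts): kg·m²/(s³·A)  → in the denominator, contributes s³·A/(kg·m²)

Multiplying the contributions: [s·A] · [s³·A/(kg·m²)]
Adding exponents of each base unit: kg: -1, m: -2, s: 4, A: 2
SI base units of capacitance: s⁴·A²/(kg·m²)

The claimed units s⁴·A²/(kg·m²) match the derived units, so the claim is correct.

Answer: Yes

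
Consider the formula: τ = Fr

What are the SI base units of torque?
Units of each symbol in τ = Fr:
  F (force): kg·m/s²
  r (lever arm): m

Multiplying the contributions: [kg·m/s²] · [m]
Adding exponents of each base unit: kg: 1, m: 2, s: -2
SI base units of torque: kg·m²/s²

Answer: kg·m²/s²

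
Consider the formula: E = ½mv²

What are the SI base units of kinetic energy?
Units of each symbol in E = ½mv²:
  m (mass): kg
  v (speed): m/s  → to the power 2, contributes m²/s²
  The factor ½ is dimensionless.

Multiplying the contributions: [kg] · [m²/s²]
Adding exponents of each base unit: kg: 1, m: 2, s: -2
SI base units of kinetic energy: kg·m²/s²

Answer: kg·m²/s²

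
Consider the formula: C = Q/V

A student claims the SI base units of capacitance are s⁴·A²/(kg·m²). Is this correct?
Units of each symbol in C = Q/V:
  Q (charge, in coulombs): s·A
  V (voltage, in volts): kg·m²/(s³·A)  → in the denominator, contributes s³·A/(kg·m²)

Multiplying the contributions: [s·A] · [s³·A/(kg·m²)]
Adding exponents of each base unit: kg: -1, m: -2, s: 4, A: 2
SI base units of capacitance: s⁴·A²/(kg·m²)

The claimed units s⁴·A²/(kg·m²) match the derived units, so the claim is correct.

Answer: Yes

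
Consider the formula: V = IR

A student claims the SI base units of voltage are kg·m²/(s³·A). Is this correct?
Units of each symbol in V = IR:
  I (current): A
  R (resistance, in ohms): kg·m²/(s³·A²)

Multiplying the contributions: [A] · [kg·m²/(s³·A²)]
Adding exponents of each base unit: kg: 1, m: 2, s: -3, A: -1
SI base units of voltage: kg·m²/(s³·A)

The claimed units kg·m²/(s³·A) match the derived units, so the claim is correct.

Answer: Yes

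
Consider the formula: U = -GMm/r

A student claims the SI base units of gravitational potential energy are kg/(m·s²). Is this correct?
Units of each symbol in U = -GMm/r:
  G (gravitational constant): m³/(kg·s²)
  M (mass): kg
  m (mass): kg
  r (distance): m  → in the denominator, contributes 1/m
  The minus sign does not affect the units.

Multiplying the contributions: [m³/(kg·s²)] · [kg] · [kg] · [1/m]
Adding exponents of each base unit: kg: 1, m: 2, s: -2
SI base units of gravitational potential energy: kg·m²/s²

The claimed units kg/(m·s²) (exponents kg: 1, m: -1, s: -2) do not match the derived units kg·m²/s² (exponents kg: 1, m: 2, s: -2), so the claim is incorrect.

Answer: No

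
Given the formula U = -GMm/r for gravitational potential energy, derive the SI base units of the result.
Units of each symbol in U = -GMm/r:
  G (gravitational constant): m³/(kg·s²)
  M (mass): kg
  m (mass): kg
  r (distance): m  → in the denominator, contributes 1/m
  The minus sign does not affect the units.

Multiplying the contributions: [m³/(kg·s²)] · [kg] · [kg] · [1/m]
Adding exponents of each base unit: kg: 1, m: 2, s: -2
SI base units of gravitational potential energy: kg·m²/s²

Answer: kg·m²/s²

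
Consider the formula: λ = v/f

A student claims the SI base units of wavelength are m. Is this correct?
Units of each symbol in λ = v/f:
  v (wave speed): m/s
  f (frequency): 1/s  → in the denominator, contributes s

Multiplying the contributions: [m/s] · [s]
Adding exponents of each base unit: m: 1
SI base units of wavelength: m

The claimed units m match the derived units, so the claim is correct.

Answer: Yes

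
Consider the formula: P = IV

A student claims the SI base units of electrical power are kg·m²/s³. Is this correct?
Units of each symbol in P = IV:
  I (current): A
  V (voltage, in volts): kg·m²/(s³·A)

Multiplying the contributions: [A] · [kg·m²/(s³·A)]
Adding exponents of each base unit: kg: 1, m: 2, s: -3
SI base units of electrical power: kg·m²/s³

The claimed units kg·m²/s³ match the derived units, so the claim is correct.

Answer: Yes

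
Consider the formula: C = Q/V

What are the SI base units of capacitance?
Units of each symbol in C = Q/V:
  Q (charge, in coulombs): s·A
  V (voltage, in volts): kg·m²/(s³·A)  → in the denominator, contributes s³·A/(kg·m²)

Multiplying the contributions: [s·A] · [s³·A/(kg·m²)]
Adding exponents of each base unit: kg: -1, m: -2, s: 4, A: 2
SI base units of capacitance: s⁴·A²/(kg·m²)

Answer: s⁴·A²/(kg·m²)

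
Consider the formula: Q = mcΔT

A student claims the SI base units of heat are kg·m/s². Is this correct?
Units of each symbol in Q = mcΔT:
  m (mass): kg
  c (specific heat capacity, in J/(kg·K)): m²/(s²·K)
  ΔT (temperature change): K

Multiplying the contributions: [kg] · [m²/(s²·K)] · [K]
Adding exponents of each base unit: kg: 1, m: 2, s: -2
SI base units of heat: kg·m²/s²

The claimed units kg·m/s² (exponents kg: 1, m: 1, s: -2) do not match the derived units kg·m²/s² (exponents kg: 1, m: 2, s: -2), so the claim is incorrect.

Answer: No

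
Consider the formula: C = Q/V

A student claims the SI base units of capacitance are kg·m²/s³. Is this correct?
Units of each symbol in C = Q/V:
  Q (charge, in coulombs): s·A
  V (voltage, in volts): kg·m²/(s³·A)  → in the denominator, contributes s³·A/(kg·m²)

Multiplying the contributions: [s·A] · [s³·A/(kg·m²)]
Adding exponents of each base unit: kg: -1, m: -2, s: 4, A: 2
SI base units of capacitance: s⁴·A²/(kg·m²)

The claimed units kg·m²/s³ (exponents kg: 1, m: 2, s: -3) do not match the derived units s⁴·A²/(kg·m²) (exponents kg: -1, m: -2, s: 4, A: 2), so the claim is incorrect.

Answer: No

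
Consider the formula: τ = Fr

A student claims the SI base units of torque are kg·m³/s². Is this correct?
Units of each symbol in τ = Fr:
  F (force): kg·m/s²
  r (lever arm): m

Multiplying the contributions: [kg·m/s²] · [m]
Adding exponents of each base unit: kg: 1, m: 2, s: -2
SI base units of torque: kg·m²/s²

The claimed units kg·m³/s² (exponents kg: 1, m: 3, s: -2) do not match the derived units kg·m²/s² (exponents kg: 1, m: 2, s: -2), so the claim is incorrect.

Answer: No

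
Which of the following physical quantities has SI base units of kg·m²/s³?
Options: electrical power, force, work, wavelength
Checking the SI base units of each option:
  electrical power (P = IV): kg·m²/s³  ✓ matches
  force (F = ma): kg·m/s²  ✗
  work (W = Fd): kg·m²/s²  ✗
  wavelength (λ = v/f): m  ✗

Only electrical power has units kg·m²/s³.

Answer: electrical power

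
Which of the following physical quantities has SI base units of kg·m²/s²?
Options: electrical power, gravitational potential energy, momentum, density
Checking the SI base units of each option:
  electrical power (P = IV): kg·m²/s³  ✗
  gravitational potential energy (U = -GMm/r): kg·m²/s²  ✓ matches
  momentum (p = mv): kg·m/s  ✗
  density (ρ = m/V): kg/m³  ✗

Only gravitational potential energy has units kg·m²/s².

Answer: gravitational potential energy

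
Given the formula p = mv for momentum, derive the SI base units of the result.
Units of each symbol in p = mv:
  m (mass): kg
  v (velocity): m/s

Multiplying the contributions: [kg] · [m/s]
Adding exponents of each base unit: kg: 1, m: 1, s: -1
SI base units of momentum: kg·m/s

Answer: kg·m/s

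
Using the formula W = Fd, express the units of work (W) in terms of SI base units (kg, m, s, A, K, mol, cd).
Units of each symbol in W = Fd:
  F (force): kg·m/s²
  d (displacement): m

Multiplying the contributions: [kg·m/s²] · [m]
Adding exponents of each base unit: kg: 1, m: 2, s: -2
SI base units of work: kg·m²/s²

Answer: kg·m²/s²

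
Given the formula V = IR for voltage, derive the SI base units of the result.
Units of each symbol in V = IR:
  I (current): A
  R (resistance, in ohms): kg·m²/(s³·A²)

Multiplying the contributions: [A] · [kg·m²/(s³·A²)]
Adding exponents of each base unit: kg: 1, m: 2, s: -3, A: -1
SI base units of voltage: kg·m²/(s³·A)

Answer: kg·m²/(s³·A)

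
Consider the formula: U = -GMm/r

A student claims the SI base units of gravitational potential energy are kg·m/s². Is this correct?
Units of each symbol in U = -GMm/r:
  G (gravitational constant): m³/(kg·s²)
  M (mass): kg
  m (mass): kg
  r (distance): m  → in the denominator, contributes 1/m
  The minus sign does not affect the units.

Multiplying the contributions: [m³/(kg·s²)] · [kg] · [kg] · [1/m]
Adding exponents of each base unit: kg: 1, m: 2, s: -2
SI base units of gravitational potential energy: kg·m²/s²

The claimed units kg·m/s² (exponents kg: 1, m: 1, s: -2) do not match the derived units kg·m²/s² (exponents kg: 1, m: 2, s: -2), so the claim is incorrect.

Answer: No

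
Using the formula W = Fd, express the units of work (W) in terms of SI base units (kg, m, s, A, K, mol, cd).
Units of each symbol in W = Fd:
  F (force): kg·m/s²
  d (displacement): m

Multiplying the contributions: [kg·m/s²] · [m]
Adding exponents of each base unit: kg: 1, m: 2, s: -2
SI base units of work: kg·m²/s²

Answer: kg·m²/s²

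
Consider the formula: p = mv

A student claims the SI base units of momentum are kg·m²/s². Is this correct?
Units of each symbol in p = mv:
  m (mass): kg
  v (velocity): m/s

Multiplying the contributions: [kg] · [m/s]
Adding exponents of each base unit: kg: 1, m: 1, s: -1
SI base units of momentum: kg·m/s

The claimed units kg·m²/s² (exponents kg: 1, m: 2, s: -2) do not match the derived units kg·m/s (exponents kg: 1, m: 1, s: -1), so the claim is incorrect.

Answer: No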